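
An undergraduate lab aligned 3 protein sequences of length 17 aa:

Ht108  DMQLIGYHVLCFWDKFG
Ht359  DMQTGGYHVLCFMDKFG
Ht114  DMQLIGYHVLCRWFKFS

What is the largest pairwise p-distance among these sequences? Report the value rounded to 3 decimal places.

Pairwise Hamming distances:
  Ht108 vs Ht359: 3
  Ht108 vs Ht114: 3
  Ht359 vs Ht114: 6
The largest is 6 mismatches, between Ht359 and Ht114; p = 6/17 = 0.353.

0.353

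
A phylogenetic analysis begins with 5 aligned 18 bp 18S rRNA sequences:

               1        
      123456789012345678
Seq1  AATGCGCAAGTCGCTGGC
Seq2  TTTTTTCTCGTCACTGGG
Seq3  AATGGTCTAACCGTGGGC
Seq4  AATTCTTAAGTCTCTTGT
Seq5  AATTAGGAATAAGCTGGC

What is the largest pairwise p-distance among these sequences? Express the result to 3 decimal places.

0.667

Pairwise Hamming distances:
  Seq1 vs Seq2: 9
  Seq1 vs Seq3: 7
  Seq1 vs Seq4: 6
  Seq1 vs Seq5: 6
  Seq2 vs Seq3: 11
  Seq2 vs Seq4: 9
  Seq2 vs Seq5: 12
  Seq3 vs Seq4: 11
  Seq3 vs Seq5: 10
  Seq4 vs Seq5: 9
The largest is 12 mismatches, between Seq2 and Seq5; p = 12/18 = 0.667.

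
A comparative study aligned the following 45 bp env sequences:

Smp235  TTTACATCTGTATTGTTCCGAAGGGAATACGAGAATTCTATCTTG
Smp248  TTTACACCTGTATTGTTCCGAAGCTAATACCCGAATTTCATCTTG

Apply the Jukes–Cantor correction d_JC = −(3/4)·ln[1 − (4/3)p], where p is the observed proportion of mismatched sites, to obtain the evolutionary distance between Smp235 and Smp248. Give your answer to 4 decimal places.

0.1743

The sequences differ at positions 7 (T/C), 24 (G/C), 25 (G/T), 31 (G/C), 32 (A/C), 38 (C/T), 39 (T/C).
p = 7/45 = 0.155556.
d = −0.75 · ln(1 − (4/3)·0.155556) = −0.75 · ln(0.792592) = −0.75 · (-0.232447) = 0.1743.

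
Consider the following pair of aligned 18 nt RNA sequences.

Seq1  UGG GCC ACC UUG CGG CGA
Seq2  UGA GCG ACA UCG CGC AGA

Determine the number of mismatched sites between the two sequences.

6

Differing sites — 3:G/A; 6:C/G; 9:C/A; 11:U/C; 15:G/C; 16:C/A.
That gives 6 mismatches out of 18 aligned sites, so the Hamming distance is 6.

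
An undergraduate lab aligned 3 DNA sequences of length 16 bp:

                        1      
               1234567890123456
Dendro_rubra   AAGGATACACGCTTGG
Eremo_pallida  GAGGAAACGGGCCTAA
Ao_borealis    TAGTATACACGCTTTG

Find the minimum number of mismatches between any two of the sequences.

3

Pairwise Hamming distances:
  Dendro_rubra vs Eremo_pallida: 7
  Dendro_rubra vs Ao_borealis: 3
  Eremo_pallida vs Ao_borealis: 8
The smallest is 3, between Dendro_rubra and Ao_borealis.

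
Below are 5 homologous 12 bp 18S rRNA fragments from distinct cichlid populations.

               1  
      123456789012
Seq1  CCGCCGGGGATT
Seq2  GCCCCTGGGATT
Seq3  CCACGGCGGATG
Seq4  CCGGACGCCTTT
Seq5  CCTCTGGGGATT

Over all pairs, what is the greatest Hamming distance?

9

Pairwise Hamming distances:
  Seq1 vs Seq2: 3
  Seq1 vs Seq3: 4
  Seq1 vs Seq4: 6
  Seq1 vs Seq5: 2
  Seq2 vs Seq3: 6
  Seq2 vs Seq4: 8
  Seq2 vs Seq5: 4
  Seq3 vs Seq4: 9
  Seq3 vs Seq5: 4
  Seq4 vs Seq5: 7
The largest is 9, between Seq3 and Seq4.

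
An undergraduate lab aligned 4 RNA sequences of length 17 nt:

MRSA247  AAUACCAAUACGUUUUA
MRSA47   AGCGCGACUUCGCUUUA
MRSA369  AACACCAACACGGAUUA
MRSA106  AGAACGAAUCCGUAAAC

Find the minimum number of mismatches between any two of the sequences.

Pairwise Hamming distances:
  MRSA247 vs MRSA47: 7
  MRSA247 vs MRSA369: 4
  MRSA247 vs MRSA106: 8
  MRSA47 vs MRSA369: 8
  MRSA47 vs MRSA106: 9
  MRSA369 vs MRSA106: 9
The smallest is 4, between MRSA247 and MRSA369.

4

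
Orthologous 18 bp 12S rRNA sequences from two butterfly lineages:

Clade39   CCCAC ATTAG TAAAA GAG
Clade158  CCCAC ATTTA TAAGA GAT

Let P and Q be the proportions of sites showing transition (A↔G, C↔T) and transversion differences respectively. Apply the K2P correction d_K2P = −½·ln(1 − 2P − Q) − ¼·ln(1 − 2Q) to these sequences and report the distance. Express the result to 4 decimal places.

Mismatches occur at site 9 (A/T, transversion), site 10 (G/A, transition), site 14 (A/G, transition), site 18 (G/T, transversion).
Of the 4 differences, 2 transitions and 2 transversions over 18 sites: P = 2/18 = 0.111111, Q = 2/18 = 0.111111.
d = −0.5·ln(0.666667) − 0.25·ln(0.777778) = −0.5·(-0.405465) − 0.25·(-0.251314) = 0.2656.

0.2656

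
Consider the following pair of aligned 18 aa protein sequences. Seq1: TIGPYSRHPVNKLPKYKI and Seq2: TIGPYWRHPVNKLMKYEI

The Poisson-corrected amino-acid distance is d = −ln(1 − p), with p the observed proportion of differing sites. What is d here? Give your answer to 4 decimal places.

Differing sites — 6:S/W; 14:P/M; 17:K/E.
p = 3/18 = 0.166667.
d = −ln(1 − 0.166667) = −ln(0.833333) = 0.1823.

0.1823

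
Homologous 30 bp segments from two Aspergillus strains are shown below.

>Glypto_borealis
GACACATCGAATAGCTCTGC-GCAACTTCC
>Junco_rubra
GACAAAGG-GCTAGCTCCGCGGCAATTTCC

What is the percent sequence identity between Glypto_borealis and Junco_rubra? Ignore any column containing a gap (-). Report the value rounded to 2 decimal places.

75.00%

Excluding the 2 gap columns leaves 28 comparable sites.
The sequences differ at positions 5 (C/A), 7 (T/G), 8 (C/G), 10 (A/G), 11 (A/C), 18 (T/C), 26 (C/T).
21 of the 28 comparable sites match, so the percent identity is 21/28 × 100 = 75.00%.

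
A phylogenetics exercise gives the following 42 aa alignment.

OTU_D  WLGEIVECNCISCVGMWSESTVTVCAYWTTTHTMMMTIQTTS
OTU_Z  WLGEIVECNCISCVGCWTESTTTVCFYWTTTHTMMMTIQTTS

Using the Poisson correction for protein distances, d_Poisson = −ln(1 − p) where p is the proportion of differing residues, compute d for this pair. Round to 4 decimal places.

The sequences differ at positions 16 (M/C), 18 (S/T), 22 (V/T), 26 (A/F).
p = 4/42 = 0.095238.
d = −ln(1 − 0.095238) = −ln(0.904762) = 0.1001.

0.1001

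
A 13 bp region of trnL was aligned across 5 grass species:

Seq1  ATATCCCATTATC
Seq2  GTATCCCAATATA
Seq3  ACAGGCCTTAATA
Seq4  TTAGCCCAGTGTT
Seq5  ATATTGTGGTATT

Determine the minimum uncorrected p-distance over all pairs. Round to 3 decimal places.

Pairwise Hamming distances:
  Seq1 vs Seq2: 3
  Seq1 vs Seq3: 6
  Seq1 vs Seq4: 5
  Seq1 vs Seq5: 6
  Seq2 vs Seq3: 7
  Seq2 vs Seq4: 5
  Seq2 vs Seq5: 7
  Seq3 vs Seq4: 8
  Seq3 vs Seq5: 9
  Seq4 vs Seq5: 7
The smallest is 3 mismatches, between Seq1 and Seq2; p = 3/13 = 0.231.

0.231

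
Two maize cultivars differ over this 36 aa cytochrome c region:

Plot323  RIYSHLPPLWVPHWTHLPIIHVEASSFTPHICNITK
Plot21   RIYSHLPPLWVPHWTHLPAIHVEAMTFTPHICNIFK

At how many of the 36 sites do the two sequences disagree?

The sequences differ at positions 19 (I/A), 25 (S/M), 26 (S/T), 35 (T/F).
That gives 4 mismatches out of 36 aligned sites, so the Hamming distance is 4.

4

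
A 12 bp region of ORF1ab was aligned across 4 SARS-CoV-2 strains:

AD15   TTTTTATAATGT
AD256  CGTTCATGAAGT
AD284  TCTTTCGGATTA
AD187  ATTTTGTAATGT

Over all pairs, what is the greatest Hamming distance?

Pairwise Hamming distances:
  AD15 vs AD256: 5
  AD15 vs AD284: 6
  AD15 vs AD187: 2
  AD256 vs AD284: 8
  AD256 vs AD187: 6
  AD284 vs AD187: 7
The largest is 8, between AD256 and AD284.

8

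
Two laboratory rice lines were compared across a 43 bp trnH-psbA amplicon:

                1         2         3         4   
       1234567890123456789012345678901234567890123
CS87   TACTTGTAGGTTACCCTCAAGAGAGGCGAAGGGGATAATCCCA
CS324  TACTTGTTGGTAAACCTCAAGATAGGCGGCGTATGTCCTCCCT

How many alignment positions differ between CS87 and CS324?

Mismatches occur at site 8 (A→T), site 12 (T→A), site 14 (C→A), site 23 (G→T), site 29 (A→G), site 30 (A→C), site 32 (G→T), site 33 (G→A), site 34 (G→T), site 35 (A→G), site 37 (A→C), site 38 (A→C), site 43 (A→T).
That gives 13 mismatches out of 43 aligned sites, so the Hamming distance is 13.

13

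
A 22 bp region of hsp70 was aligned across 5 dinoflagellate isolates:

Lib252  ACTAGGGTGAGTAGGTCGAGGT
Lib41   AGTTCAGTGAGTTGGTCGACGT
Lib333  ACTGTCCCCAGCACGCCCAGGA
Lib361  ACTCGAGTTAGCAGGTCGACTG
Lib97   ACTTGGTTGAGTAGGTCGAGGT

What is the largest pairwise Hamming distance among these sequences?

14

Pairwise Hamming distances:
  Lib252 vs Lib41: 6
  Lib252 vs Lib333: 11
  Lib252 vs Lib361: 7
  Lib252 vs Lib97: 2
  Lib41 vs Lib333: 14
  Lib41 vs Lib361: 8
  Lib41 vs Lib97: 6
  Lib333 vs Lib361: 12
  Lib333 vs Lib97: 11
  Lib361 vs Lib97: 8
The largest is 14, between Lib41 and Lib333.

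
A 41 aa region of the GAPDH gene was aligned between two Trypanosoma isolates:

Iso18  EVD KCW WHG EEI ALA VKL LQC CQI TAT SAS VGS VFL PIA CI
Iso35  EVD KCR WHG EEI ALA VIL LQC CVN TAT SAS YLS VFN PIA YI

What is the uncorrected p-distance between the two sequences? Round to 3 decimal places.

0.195

Differing sites — 6:W/R; 17:K/I; 23:Q/V; 24:I/N; 31:V/Y; 32:G/L; 36:L/N; 40:C/Y.
There are 8 differences over 41 sites, so p = 8/41 = 0.195.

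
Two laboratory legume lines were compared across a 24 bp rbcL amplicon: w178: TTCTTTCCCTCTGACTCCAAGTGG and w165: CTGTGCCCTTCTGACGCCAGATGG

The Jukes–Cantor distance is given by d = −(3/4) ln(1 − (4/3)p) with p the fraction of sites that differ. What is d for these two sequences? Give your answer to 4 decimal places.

The sequences differ at positions 1 (T/C), 3 (C/G), 5 (T/G), 6 (T/C), 9 (C/T), 16 (T/G), 20 (A/G), 21 (G/A).
p = 8/24 = 0.333333.
d = −0.75 · ln(1 − (4/3)·0.333333) = −0.75 · ln(0.555556) = −0.75 · (-0.587786) = 0.4408.

0.4408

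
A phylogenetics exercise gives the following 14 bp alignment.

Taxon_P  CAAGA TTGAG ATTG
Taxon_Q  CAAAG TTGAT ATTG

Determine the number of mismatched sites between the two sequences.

3

Differing sites — 4:G/A; 5:A/G; 10:G/T.
That gives 3 mismatches out of 14 aligned sites, so the Hamming distance is 3.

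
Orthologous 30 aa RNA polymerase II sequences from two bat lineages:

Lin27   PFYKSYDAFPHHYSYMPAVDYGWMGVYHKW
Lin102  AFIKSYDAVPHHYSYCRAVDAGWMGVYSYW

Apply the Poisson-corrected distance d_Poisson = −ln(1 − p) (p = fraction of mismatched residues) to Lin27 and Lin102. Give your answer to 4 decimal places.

0.3102

Mismatches occur at site 1 (P↔A), site 3 (Y↔I), site 9 (F↔V), site 16 (M↔C), site 17 (P↔R), site 21 (Y↔A), site 28 (H↔S), site 29 (K↔Y).
p = 8/30 = 0.266667.
d = −ln(1 − 0.266667) = −ln(0.733333) = 0.3102.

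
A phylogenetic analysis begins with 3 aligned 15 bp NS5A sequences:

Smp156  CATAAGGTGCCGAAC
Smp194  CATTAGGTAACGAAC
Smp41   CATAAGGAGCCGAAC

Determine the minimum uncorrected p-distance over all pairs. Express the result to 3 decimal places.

0.067

Pairwise Hamming distances:
  Smp156 vs Smp194: 3
  Smp156 vs Smp41: 1
  Smp194 vs Smp41: 4
The smallest is 1 mismatch, between Smp156 and Smp41; p = 1/15 = 0.067.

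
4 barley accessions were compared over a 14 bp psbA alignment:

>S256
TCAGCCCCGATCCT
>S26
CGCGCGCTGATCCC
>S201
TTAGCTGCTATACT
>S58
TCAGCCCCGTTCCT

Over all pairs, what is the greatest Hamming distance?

Pairwise Hamming distances:
  S256 vs S26: 6
  S256 vs S201: 5
  S256 vs S58: 1
  S26 vs S201: 9
  S26 vs S58: 7
  S201 vs S58: 6
The largest is 9, between S26 and S201.

9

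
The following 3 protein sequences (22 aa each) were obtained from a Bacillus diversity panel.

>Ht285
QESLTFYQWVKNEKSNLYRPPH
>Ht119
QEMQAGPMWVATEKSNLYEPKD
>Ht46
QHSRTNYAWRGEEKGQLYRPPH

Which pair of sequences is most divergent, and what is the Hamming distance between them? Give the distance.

Pairwise Hamming distances:
  Ht285 vs Ht119: 11
  Ht285 vs Ht46: 9
  Ht119 vs Ht46: 15
The largest is 15, between Ht119 and Ht46.

15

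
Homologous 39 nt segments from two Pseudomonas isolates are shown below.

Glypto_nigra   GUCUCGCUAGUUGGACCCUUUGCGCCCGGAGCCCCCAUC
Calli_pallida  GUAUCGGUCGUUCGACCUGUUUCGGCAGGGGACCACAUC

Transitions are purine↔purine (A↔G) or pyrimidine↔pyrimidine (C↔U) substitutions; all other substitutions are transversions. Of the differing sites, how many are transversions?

10

Differing sites — 3:C/A (Tv); 7:C/G (Tv); 9:A/C (Tv); 13:G/C (Tv); 18:C/U (Ti); 19:U/G (Tv); 22:G/U (Tv); 25:C/G (Tv); 27:C/A (Tv); 30:A/G (Ti); 32:C/A (Tv); 35:C/A (Tv).
Of the 12 differences, 2 transitions and 10 transversions, so the answer is 10.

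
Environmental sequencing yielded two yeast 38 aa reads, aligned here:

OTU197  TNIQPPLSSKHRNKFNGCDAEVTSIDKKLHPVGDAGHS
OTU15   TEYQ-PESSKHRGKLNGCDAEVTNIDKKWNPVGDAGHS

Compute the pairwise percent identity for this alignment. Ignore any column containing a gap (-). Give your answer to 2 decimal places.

Excluding the 1 gap column leaves 37 comparable sites.
The sequences differ at positions 2 (N/E), 3 (I/Y), 7 (L/E), 13 (N/G), 15 (F/L), 24 (S/N), 29 (L/W), 30 (H/N).
29 of the 37 comparable sites match, so the percent identity is 29/37 × 100 = 78.38%.

78.38%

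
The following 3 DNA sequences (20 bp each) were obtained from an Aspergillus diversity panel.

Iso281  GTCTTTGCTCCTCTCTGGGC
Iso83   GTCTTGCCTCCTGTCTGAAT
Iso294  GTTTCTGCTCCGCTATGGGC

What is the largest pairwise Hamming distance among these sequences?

Pairwise Hamming distances:
  Iso281 vs Iso83: 6
  Iso281 vs Iso294: 4
  Iso83 vs Iso294: 10
The largest is 10, between Iso83 and Iso294.

10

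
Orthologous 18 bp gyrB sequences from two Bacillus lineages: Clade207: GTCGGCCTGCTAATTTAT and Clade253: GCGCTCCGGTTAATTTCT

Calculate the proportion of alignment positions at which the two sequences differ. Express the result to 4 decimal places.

Mismatches occur at site 2 (T↔C), site 3 (C↔G), site 4 (G↔C), site 5 (G↔T), site 8 (T↔G), site 10 (C↔T), site 17 (A↔C).
There are 7 differences over 18 sites, so p = 7/18 = 0.3889.

0.3889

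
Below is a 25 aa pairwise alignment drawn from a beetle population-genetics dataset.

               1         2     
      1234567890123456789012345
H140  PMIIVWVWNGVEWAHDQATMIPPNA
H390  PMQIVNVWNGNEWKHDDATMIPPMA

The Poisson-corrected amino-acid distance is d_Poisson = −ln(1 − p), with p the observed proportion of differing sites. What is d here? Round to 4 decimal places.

Differing sites — 3:I/Q; 6:W/N; 11:V/N; 14:A/K; 17:Q/D; 24:N/M.
p = 6/25 = 0.240000.
d = −ln(1 − 0.240000) = −ln(0.760000) = 0.2744.

0.2744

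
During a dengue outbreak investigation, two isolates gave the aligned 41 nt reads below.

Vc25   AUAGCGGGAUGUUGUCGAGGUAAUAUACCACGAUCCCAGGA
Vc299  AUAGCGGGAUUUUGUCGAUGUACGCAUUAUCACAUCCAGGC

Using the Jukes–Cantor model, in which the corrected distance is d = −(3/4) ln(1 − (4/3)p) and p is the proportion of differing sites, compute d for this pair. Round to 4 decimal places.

The sequences differ at positions 11 (G/U), 19 (G/U), 23 (A/C), 24 (U/G), 25 (A/C), 26 (U/A), 27 (A/U), 28 (C/U), 29 (C/A), 30 (A/U), 32 (G/A), 33 (A/C), 34 (U/A), 35 (C/U), 41 (A/C).
p = 15/41 = 0.365854.
d = −0.75 · ln(1 − (4/3)·0.365854) = −0.75 · ln(0.512195) = −0.75 · (-0.669050) = 0.5018.

0.5018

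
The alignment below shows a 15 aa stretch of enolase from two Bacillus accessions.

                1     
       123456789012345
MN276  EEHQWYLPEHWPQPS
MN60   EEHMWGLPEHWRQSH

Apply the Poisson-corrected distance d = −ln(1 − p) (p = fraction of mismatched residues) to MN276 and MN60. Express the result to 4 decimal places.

0.4055

The sequences differ at positions 4 (Q/M), 6 (Y/G), 12 (P/R), 14 (P/S), 15 (S/H).
p = 5/15 = 0.333333.
d = −ln(1 − 0.333333) = −ln(0.666667) = 0.4055.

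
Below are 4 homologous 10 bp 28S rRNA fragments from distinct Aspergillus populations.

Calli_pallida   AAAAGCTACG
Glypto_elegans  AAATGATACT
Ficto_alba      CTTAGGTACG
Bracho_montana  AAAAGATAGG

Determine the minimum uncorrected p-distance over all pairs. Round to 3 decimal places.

0.200

Pairwise Hamming distances:
  Calli_pallida vs Glypto_elegans: 3
  Calli_pallida vs Ficto_alba: 4
  Calli_pallida vs Bracho_montana: 2
  Glypto_elegans vs Ficto_alba: 6
  Glypto_elegans vs Bracho_montana: 3
  Ficto_alba vs Bracho_montana: 5
The smallest is 2 mismatches, between Calli_pallida and Bracho_montana; p = 2/10 = 0.200.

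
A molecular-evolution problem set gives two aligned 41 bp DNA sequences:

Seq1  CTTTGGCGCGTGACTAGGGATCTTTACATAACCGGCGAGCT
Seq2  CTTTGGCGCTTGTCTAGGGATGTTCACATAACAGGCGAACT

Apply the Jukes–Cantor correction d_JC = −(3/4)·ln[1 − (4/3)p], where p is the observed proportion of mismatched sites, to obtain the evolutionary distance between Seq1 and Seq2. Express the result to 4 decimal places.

Mismatches occur at site 10 (G↔T), site 13 (A↔T), site 22 (C↔G), site 25 (T↔C), site 33 (C↔A), site 39 (G↔A).
p = 6/41 = 0.146341.
d = −0.75 · ln(1 − (4/3)·0.146341) = −0.75 · ln(0.804879) = −0.75 · (-0.217063) = 0.1628.

0.1628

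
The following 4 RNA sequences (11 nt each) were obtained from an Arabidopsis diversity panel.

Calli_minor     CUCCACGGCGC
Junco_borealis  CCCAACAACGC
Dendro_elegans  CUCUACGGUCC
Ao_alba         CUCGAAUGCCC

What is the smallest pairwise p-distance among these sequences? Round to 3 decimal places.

Pairwise Hamming distances:
  Calli_minor vs Junco_borealis: 4
  Calli_minor vs Dendro_elegans: 3
  Calli_minor vs Ao_alba: 4
  Junco_borealis vs Dendro_elegans: 6
  Junco_borealis vs Ao_alba: 6
  Dendro_elegans vs Ao_alba: 4
The smallest is 3 mismatches, between Calli_minor and Dendro_elegans; p = 3/11 = 0.273.

0.273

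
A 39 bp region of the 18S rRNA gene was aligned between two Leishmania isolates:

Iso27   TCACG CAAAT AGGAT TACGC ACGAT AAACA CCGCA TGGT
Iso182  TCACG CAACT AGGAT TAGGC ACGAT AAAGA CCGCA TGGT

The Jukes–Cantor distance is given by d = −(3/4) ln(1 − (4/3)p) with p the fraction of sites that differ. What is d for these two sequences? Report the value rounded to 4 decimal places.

0.0812

Mismatches occur at site 9 (A↔C), site 18 (C↔G), site 29 (C↔G).
p = 3/39 = 0.076923.
d = −0.75 · ln(1 − (4/3)·0.076923) = −0.75 · ln(0.897436) = −0.75 · (-0.108213) = 0.0812.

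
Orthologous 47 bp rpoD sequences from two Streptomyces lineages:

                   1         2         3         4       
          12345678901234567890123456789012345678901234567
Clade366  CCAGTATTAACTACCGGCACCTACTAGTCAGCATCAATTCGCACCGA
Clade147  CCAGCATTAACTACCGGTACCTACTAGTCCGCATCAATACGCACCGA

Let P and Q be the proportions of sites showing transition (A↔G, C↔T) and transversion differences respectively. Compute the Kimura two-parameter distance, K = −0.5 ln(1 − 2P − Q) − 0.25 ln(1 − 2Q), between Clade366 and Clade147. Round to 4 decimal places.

0.0905

Differing sites — 5:T/C (Ti); 18:C/T (Ti); 30:A/C (Tv); 39:T/A (Tv).
Of the 4 differences, 2 transitions and 2 transversions over 47 sites: P = 2/47 = 0.042553, Q = 2/47 = 0.042553.
d = −0.5·ln(0.872341) − 0.25·ln(0.914894) = −0.5·(-0.136575) − 0.25·(-0.088947) = 0.0905.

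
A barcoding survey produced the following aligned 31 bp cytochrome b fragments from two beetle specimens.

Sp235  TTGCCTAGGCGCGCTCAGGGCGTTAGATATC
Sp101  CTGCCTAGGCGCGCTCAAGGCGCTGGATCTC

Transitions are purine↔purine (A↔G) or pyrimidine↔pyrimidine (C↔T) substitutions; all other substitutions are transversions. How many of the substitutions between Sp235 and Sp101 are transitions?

The sequences differ at positions 1 (T/C, transition), 18 (G/A, transition), 23 (T/C, transition), 25 (A/G, transition), 29 (A/C, transversion).
Of the 5 differences, 4 transitions and 1 transversion, so the answer is 4.

4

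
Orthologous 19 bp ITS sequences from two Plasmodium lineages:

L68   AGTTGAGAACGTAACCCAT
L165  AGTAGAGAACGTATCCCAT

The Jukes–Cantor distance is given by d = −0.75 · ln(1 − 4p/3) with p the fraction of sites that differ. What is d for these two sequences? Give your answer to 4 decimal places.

The sequences differ at positions 4 (T/A), 14 (A/T).
p = 2/19 = 0.105263.
d = −0.75 · ln(1 − (4/3)·0.105263) = −0.75 · ln(0.859649) = −0.75 · (-0.151231) = 0.1134.

0.1134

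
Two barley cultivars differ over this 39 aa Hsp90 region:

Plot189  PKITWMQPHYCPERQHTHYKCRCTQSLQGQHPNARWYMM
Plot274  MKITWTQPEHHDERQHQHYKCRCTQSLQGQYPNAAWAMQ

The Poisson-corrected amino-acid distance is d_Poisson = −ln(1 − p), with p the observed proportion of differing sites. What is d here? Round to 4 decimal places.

0.3314

Mismatches occur at site 1 (P↔M), site 6 (M↔T), site 9 (H↔E), site 10 (Y↔H), site 11 (C↔H), site 12 (P↔D), site 17 (T↔Q), site 31 (H↔Y), site 35 (R↔A), site 37 (Y↔A), site 39 (M↔Q).
p = 11/39 = 0.282051.
d = −ln(1 − 0.282051) = −ln(0.717949) = 0.3314.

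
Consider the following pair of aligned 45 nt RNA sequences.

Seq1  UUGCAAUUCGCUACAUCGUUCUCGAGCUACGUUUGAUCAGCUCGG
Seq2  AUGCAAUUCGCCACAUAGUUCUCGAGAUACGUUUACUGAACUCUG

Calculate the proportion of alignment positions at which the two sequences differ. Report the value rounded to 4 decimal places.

0.2000

The sequences differ at positions 1 (U/A), 12 (U/C), 17 (C/A), 27 (C/A), 35 (G/A), 36 (A/C), 38 (C/G), 40 (G/A), 44 (G/U).
There are 9 differences over 45 sites, so p = 9/45 = 0.2000.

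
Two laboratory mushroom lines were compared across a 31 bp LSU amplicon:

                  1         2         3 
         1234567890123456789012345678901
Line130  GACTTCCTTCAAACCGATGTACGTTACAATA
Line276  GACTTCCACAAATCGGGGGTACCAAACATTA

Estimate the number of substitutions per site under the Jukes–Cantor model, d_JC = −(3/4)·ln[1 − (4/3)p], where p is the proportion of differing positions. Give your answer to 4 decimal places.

Differing sites — 8:T/A; 9:T/C; 10:C/A; 13:A/T; 15:C/G; 17:A/G; 18:T/G; 23:G/C; 24:T/A; 25:T/A; 29:A/T.
p = 11/31 = 0.354839.
d = −0.75 · ln(1 − (4/3)·0.354839) = −0.75 · ln(0.526881) = −0.75 · (-0.640781) = 0.4806.

0.4806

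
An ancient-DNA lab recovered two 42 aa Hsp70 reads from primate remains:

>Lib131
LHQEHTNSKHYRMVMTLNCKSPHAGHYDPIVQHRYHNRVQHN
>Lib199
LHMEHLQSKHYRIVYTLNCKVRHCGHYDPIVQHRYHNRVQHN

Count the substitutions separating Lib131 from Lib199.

The sequences differ at positions 3 (Q/M), 6 (T/L), 7 (N/Q), 13 (M/I), 15 (M/Y), 21 (S/V), 22 (P/R), 24 (A/C).
That gives 8 mismatches out of 42 aligned sites, so the Hamming distance is 8.

8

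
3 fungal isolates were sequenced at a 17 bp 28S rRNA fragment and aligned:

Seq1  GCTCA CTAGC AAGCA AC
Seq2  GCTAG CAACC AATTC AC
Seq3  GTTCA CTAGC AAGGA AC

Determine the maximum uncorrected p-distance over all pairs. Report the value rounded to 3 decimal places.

Pairwise Hamming distances:
  Seq1 vs Seq2: 7
  Seq1 vs Seq3: 2
  Seq2 vs Seq3: 8
The largest is 8 mismatches, between Seq2 and Seq3; p = 8/17 = 0.471.

0.471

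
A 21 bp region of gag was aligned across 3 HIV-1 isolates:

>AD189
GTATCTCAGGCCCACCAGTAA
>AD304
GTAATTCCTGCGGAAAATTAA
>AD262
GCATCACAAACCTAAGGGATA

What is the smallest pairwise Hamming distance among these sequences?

9

Pairwise Hamming distances:
  AD189 vs AD304: 9
  AD189 vs AD262: 10
  AD304 vs AD262: 14
The smallest is 9, between AD189 and AD304.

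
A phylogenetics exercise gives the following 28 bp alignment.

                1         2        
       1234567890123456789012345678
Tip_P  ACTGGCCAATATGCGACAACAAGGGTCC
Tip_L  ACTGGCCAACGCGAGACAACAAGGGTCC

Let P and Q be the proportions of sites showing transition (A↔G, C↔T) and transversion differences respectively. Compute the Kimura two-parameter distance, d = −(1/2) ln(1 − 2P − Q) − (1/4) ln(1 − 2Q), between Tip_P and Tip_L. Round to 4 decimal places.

The sequences differ at positions 10 (T/C, transition), 11 (A/G, transition), 12 (T/C, transition), 14 (C/A, transversion).
Of the 4 differences, 3 transitions and 1 transversion over 28 sites: P = 3/28 = 0.107143, Q = 1/28 = 0.035714.
d = −0.5·ln(0.750000) − 0.25·ln(0.928572) = −0.5·(-0.287682) − 0.25·(-0.074107) = 0.1624.

0.1624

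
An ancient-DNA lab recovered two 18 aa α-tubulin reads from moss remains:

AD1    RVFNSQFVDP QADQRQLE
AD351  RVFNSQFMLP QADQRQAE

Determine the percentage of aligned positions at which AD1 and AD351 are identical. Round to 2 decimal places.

83.33%

Differing sites — 8:V/M; 9:D/L; 17:L/A.
15 of the 18 sites match, so the percent identity is 15/18 × 100 = 83.33%.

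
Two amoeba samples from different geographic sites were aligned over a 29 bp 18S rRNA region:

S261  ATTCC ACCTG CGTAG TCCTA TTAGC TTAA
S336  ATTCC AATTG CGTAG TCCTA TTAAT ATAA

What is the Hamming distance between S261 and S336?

The sequences differ at positions 7 (C/A), 8 (C/T), 24 (G/A), 25 (C/T), 26 (T/A).
That gives 5 mismatches out of 29 aligned sites, so the Hamming distance is 5.

5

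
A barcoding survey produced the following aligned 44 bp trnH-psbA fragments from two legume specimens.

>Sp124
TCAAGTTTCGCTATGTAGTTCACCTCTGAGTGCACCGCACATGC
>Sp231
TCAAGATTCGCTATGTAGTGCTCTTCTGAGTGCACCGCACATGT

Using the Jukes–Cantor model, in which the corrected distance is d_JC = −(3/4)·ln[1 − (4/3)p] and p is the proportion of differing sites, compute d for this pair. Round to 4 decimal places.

0.1232

Mismatches occur at site 6 (T↔A), site 20 (T↔G), site 22 (A↔T), site 24 (C↔T), site 44 (C↔T).
p = 5/44 = 0.113636.
d = −0.75 · ln(1 − (4/3)·0.113636) = −0.75 · ln(0.848485) = −0.75 · (-0.164303) = 0.1232.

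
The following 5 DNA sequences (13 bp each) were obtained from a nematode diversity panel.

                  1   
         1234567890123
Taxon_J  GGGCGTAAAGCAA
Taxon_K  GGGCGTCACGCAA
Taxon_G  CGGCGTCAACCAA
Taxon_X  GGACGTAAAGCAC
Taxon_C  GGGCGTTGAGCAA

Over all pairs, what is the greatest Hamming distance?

Pairwise Hamming distances:
  Taxon_J vs Taxon_K: 2
  Taxon_J vs Taxon_G: 3
  Taxon_J vs Taxon_X: 2
  Taxon_J vs Taxon_C: 2
  Taxon_K vs Taxon_G: 3
  Taxon_K vs Taxon_X: 4
  Taxon_K vs Taxon_C: 3
  Taxon_G vs Taxon_X: 5
  Taxon_G vs Taxon_C: 4
  Taxon_X vs Taxon_C: 4
The largest is 5, between Taxon_G and Taxon_X.

5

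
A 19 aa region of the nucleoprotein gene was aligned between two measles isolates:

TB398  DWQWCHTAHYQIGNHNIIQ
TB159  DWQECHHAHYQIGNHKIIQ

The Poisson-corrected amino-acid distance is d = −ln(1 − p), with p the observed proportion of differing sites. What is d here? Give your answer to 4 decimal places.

0.1719

Differing sites — 4:W/E; 7:T/H; 16:N/K.
p = 3/19 = 0.157895.
d = −ln(1 − 0.157895) = −ln(0.842105) = 0.1719.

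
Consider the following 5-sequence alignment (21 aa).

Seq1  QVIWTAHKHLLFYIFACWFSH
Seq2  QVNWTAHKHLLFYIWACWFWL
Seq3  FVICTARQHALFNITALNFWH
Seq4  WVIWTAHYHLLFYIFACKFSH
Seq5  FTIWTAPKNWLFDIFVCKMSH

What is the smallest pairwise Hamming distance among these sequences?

3

Pairwise Hamming distances:
  Seq1 vs Seq2: 4
  Seq1 vs Seq3: 10
  Seq1 vs Seq4: 3
  Seq1 vs Seq5: 9
  Seq2 vs Seq3: 11
  Seq2 vs Seq4: 7
  Seq2 vs Seq5: 13
  Seq3 vs Seq4: 10
  Seq3 vs Seq5: 13
  Seq4 vs Seq5: 9
The smallest is 3, between Seq1 and Seq4.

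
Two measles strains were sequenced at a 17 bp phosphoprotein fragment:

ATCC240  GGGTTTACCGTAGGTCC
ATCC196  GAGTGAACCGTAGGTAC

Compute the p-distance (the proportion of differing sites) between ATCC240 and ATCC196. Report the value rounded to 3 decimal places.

The sequences differ at positions 2 (G/A), 5 (T/G), 6 (T/A), 16 (C/A).
There are 4 differences over 17 sites, so p = 4/17 = 0.235.

0.235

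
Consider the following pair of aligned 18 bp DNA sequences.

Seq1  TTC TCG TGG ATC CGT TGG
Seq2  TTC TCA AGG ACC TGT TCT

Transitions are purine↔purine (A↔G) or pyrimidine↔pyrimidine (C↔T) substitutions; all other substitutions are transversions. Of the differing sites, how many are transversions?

3

Differing sites — 6:G/A (Ti); 7:T/A (Tv); 11:T/C (Ti); 13:C/T (Ti); 17:G/C (Tv); 18:G/T (Tv).
Of the 6 differences, 3 transitions and 3 transversions, so the answer is 3.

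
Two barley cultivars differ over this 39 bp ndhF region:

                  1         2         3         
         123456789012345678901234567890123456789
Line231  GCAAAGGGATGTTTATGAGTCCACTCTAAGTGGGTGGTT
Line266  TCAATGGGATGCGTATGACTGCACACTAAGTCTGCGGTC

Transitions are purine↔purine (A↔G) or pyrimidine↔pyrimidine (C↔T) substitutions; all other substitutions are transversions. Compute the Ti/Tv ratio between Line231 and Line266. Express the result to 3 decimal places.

The sequences differ at positions 1 (G/T, transversion), 5 (A/T, transversion), 12 (T/C, transition), 13 (T/G, transversion), 19 (G/C, transversion), 21 (C/G, transversion), 25 (T/A, transversion), 32 (G/C, transversion), 33 (G/T, transversion), 35 (T/C, transition), 39 (T/C, transition).
Of the 11 differences, 3 transitions and 8 transversions, so Ti/Tv = 3/8 = 0.375.

0.375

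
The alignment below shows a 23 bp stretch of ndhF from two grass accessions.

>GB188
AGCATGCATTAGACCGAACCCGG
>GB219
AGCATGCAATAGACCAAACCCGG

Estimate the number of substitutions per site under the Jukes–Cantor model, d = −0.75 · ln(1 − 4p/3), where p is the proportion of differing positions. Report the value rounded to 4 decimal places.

0.0924

The sequences differ at positions 9 (T/A), 16 (G/A).
p = 2/23 = 0.086957.
d = −0.75 · ln(1 − (4/3)·0.086957) = −0.75 · ln(0.884057) = −0.75 · (-0.123234) = 0.0924.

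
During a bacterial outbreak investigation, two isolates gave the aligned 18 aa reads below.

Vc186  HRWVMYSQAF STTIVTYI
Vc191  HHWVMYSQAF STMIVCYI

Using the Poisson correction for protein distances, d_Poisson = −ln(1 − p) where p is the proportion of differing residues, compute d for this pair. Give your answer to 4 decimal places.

0.1823

Differing sites — 2:R/H; 13:T/M; 16:T/C.
p = 3/18 = 0.166667.
d = −ln(1 − 0.166667) = −ln(0.833333) = 0.1823.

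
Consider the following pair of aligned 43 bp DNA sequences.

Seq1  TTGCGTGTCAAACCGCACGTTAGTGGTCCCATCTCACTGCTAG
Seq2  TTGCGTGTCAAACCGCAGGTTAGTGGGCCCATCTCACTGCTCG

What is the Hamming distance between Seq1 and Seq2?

Differing sites — 18:C/G; 27:T/G; 42:A/C.
That gives 3 mismatches out of 43 aligned sites, so the Hamming distance is 3.

3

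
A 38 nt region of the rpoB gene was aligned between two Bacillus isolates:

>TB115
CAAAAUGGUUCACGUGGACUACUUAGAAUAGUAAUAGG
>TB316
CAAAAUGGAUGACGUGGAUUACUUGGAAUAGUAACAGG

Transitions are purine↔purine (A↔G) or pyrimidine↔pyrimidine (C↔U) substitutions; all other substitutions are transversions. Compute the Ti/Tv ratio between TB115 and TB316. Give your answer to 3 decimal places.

The sequences differ at positions 9 (U/A, transversion), 11 (C/G, transversion), 19 (C/U, transition), 25 (A/G, transition), 35 (U/C, transition).
Of the 5 differences, 3 transitions and 2 transversions, so Ti/Tv = 3/2 = 1.500.

1.500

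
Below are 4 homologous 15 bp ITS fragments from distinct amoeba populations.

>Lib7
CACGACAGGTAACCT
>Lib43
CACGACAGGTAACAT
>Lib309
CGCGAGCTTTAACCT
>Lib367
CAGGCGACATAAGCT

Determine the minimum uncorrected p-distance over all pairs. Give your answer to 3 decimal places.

Pairwise Hamming distances:
  Lib7 vs Lib43: 1
  Lib7 vs Lib309: 5
  Lib7 vs Lib367: 6
  Lib43 vs Lib309: 6
  Lib43 vs Lib367: 7
  Lib309 vs Lib367: 7
The smallest is 1 mismatch, between Lib7 and Lib43; p = 1/15 = 0.067.

0.067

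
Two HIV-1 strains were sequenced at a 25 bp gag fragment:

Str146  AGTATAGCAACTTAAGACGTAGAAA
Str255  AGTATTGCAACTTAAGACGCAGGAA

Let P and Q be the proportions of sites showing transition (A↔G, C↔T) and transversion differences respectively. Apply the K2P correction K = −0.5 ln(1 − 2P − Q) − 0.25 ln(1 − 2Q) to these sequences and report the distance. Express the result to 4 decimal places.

Mismatches occur at site 6 (A↔T, transversion), site 20 (T↔C, transition), site 23 (A↔G, transition).
Of the 3 differences, 2 transitions and 1 transversion over 25 sites: P = 2/25 = 0.080000, Q = 1/25 = 0.040000.
d = −0.5·ln(0.800000) − 0.25·ln(0.920000) = −0.5·(-0.223144) − 0.25·(-0.083382) = 0.1324.

0.1324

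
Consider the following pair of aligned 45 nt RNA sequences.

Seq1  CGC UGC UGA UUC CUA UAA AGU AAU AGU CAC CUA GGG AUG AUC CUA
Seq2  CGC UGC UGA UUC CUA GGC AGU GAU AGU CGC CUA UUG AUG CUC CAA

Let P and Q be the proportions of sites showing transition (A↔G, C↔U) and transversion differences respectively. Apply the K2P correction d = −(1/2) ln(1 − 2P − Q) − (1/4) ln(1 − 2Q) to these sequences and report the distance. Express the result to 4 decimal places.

The sequences differ at positions 16 (U/G, transversion), 17 (A/G, transition), 18 (A/C, transversion), 22 (A/G, transition), 29 (A/G, transition), 34 (G/U, transversion), 35 (G/U, transversion), 40 (A/C, transversion), 44 (U/A, transversion).
Of the 9 differences, 3 transitions and 6 transversions over 45 sites: P = 3/45 = 0.066667, Q = 6/45 = 0.133333.
d = −0.5·ln(0.733333) − 0.25·ln(0.733334) = −0.5·(-0.310155) − 0.25·(-0.310154) = 0.2326.

0.2326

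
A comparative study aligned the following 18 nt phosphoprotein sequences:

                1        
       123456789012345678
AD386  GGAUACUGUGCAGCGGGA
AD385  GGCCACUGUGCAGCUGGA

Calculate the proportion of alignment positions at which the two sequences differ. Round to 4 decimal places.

Differing sites — 3:A/C; 4:U/C; 15:G/U.
There are 3 differences over 18 sites, so p = 3/18 = 0.1667.

0.1667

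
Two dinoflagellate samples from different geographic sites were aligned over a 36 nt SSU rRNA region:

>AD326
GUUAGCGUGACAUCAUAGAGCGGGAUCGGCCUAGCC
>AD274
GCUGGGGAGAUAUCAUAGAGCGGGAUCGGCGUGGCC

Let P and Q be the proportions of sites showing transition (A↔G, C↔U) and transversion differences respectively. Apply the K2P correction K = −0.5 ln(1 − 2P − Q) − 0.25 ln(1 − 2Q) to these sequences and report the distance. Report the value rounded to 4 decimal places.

0.2279

Differing sites — 2:U/C (Ti); 4:A/G (Ti); 6:C/G (Tv); 8:U/A (Tv); 11:C/U (Ti); 31:C/G (Tv); 33:A/G (Ti).
Of the 7 differences, 4 transitions and 3 transversions over 36 sites: P = 4/36 = 0.111111, Q = 3/36 = 0.083333.
d = −0.5·ln(0.694445) − 0.25·ln(0.833334) = −0.5·(-0.364642) − 0.25·(-0.182321) = 0.2279.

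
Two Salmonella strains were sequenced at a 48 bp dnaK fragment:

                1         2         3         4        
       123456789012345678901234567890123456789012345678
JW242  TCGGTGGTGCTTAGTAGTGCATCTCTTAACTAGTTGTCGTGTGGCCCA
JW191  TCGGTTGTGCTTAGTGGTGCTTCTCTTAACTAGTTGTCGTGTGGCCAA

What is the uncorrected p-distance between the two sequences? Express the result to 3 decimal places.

Differing sites — 6:G/T; 16:A/G; 21:A/T; 47:C/A.
There are 4 differences over 48 sites, so p = 4/48 = 0.083.

0.083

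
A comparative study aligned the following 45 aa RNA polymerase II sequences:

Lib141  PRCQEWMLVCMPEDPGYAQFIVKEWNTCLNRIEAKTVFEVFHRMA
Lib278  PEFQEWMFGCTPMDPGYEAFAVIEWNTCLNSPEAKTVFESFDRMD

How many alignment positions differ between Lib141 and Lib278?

15

Mismatches occur at site 2 (R/E), site 3 (C/F), site 8 (L/F), site 9 (V/G), site 11 (M/T), site 13 (E/M), site 18 (A/E), site 19 (Q/A), site 21 (I/A), site 23 (K/I), site 31 (R/S), site 32 (I/P), site 40 (V/S), site 42 (H/D), site 45 (A/D).
That gives 15 mismatches out of 45 aligned sites, so the Hamming distance is 15.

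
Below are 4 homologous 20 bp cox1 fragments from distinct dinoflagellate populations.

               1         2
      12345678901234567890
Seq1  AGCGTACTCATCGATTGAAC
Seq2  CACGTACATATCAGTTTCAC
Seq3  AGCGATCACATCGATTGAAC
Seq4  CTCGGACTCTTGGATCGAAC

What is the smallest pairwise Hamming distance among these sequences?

3

Pairwise Hamming distances:
  Seq1 vs Seq2: 8
  Seq1 vs Seq3: 3
  Seq1 vs Seq4: 6
  Seq2 vs Seq3: 9
  Seq2 vs Seq4: 11
  Seq3 vs Seq4: 8
The smallest is 3, between Seq1 and Seq3.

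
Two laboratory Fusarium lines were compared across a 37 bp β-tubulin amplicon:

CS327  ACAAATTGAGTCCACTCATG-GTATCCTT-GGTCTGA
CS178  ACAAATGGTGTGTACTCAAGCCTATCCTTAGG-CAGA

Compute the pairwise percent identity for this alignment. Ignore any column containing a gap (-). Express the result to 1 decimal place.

Excluding the 3 gap columns leaves 34 comparable sites.
Differing sites — 7:T/G; 9:A/T; 12:C/G; 13:C/T; 19:T/A; 22:G/C; 35:T/A.
27 of the 34 comparable sites match, so the percent identity is 27/34 × 100 = 79.4%.

79.4%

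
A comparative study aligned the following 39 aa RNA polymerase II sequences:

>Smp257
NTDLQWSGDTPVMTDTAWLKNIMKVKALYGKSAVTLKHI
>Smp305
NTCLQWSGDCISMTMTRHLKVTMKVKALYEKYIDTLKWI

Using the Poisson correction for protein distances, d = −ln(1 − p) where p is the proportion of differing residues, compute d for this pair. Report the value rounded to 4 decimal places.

Differing sites — 3:D/C; 10:T/C; 11:P/I; 12:V/S; 15:D/M; 17:A/R; 18:W/H; 21:N/V; 22:I/T; 30:G/E; 32:S/Y; 33:A/I; 34:V/D; 38:H/W.
p = 14/39 = 0.358974.
d = −ln(1 − 0.358974) = −ln(0.641026) = 0.4447.

0.4447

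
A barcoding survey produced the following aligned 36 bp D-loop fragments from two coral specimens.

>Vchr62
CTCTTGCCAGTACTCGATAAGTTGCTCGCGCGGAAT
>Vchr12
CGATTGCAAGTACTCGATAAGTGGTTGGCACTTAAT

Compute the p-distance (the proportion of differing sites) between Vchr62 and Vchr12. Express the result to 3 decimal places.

Mismatches occur at site 2 (T↔G), site 3 (C↔A), site 8 (C↔A), site 23 (T↔G), site 25 (C↔T), site 27 (C↔G), site 30 (G↔A), site 32 (G↔T), site 33 (G↔T).
There are 9 differences over 36 sites, so p = 9/36 = 0.250.

0.250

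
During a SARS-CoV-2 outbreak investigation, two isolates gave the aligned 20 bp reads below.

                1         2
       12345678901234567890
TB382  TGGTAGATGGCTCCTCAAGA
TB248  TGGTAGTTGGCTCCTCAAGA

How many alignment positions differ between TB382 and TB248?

1

A single mismatch occurs at site 7 (A↔T).
That gives 1 mismatch out of 20 aligned sites, so the Hamming distance is 1.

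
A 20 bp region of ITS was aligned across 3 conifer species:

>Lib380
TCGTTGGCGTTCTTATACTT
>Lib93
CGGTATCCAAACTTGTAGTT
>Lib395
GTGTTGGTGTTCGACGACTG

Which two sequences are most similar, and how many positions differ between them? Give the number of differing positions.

8

Pairwise Hamming distances:
  Lib380 vs Lib93: 10
  Lib380 vs Lib395: 8
  Lib93 vs Lib395: 15
The smallest is 8, between Lib380 and Lib395.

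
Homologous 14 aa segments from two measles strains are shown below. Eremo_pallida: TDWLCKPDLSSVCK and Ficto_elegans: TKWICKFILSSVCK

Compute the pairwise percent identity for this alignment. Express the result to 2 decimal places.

Differing sites — 2:D/K; 4:L/I; 7:P/F; 8:D/I.
10 of the 14 sites match, so the percent identity is 10/14 × 100 = 71.43%.

71.43%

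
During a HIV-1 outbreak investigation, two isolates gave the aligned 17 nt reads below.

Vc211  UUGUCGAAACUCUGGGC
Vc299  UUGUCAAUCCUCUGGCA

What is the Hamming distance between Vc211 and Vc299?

Mismatches occur at site 6 (G/A), site 8 (A/U), site 9 (A/C), site 16 (G/C), site 17 (C/A).
That gives 5 mismatches out of 17 aligned sites, so the Hamming distance is 5.

5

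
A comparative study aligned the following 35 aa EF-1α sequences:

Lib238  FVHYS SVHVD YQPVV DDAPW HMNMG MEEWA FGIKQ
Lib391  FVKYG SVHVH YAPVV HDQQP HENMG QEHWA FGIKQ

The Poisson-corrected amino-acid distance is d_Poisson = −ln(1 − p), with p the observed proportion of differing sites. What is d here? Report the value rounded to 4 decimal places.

Mismatches occur at site 3 (H/K), site 5 (S/G), site 10 (D/H), site 12 (Q/A), site 16 (D/H), site 18 (A/Q), site 19 (P/Q), site 20 (W/P), site 22 (M/E), site 26 (M/Q), site 28 (E/H).
p = 11/35 = 0.314286.
d = −ln(1 − 0.314286) = −ln(0.685714) = 0.3773.

0.3773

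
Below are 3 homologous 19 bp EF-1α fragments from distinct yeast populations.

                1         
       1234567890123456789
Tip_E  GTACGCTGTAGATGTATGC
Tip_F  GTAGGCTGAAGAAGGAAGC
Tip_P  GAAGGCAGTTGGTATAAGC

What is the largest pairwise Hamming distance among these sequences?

Pairwise Hamming distances:
  Tip_E vs Tip_F: 5
  Tip_E vs Tip_P: 7
  Tip_F vs Tip_P: 8
The largest is 8, between Tip_F and Tip_P.

8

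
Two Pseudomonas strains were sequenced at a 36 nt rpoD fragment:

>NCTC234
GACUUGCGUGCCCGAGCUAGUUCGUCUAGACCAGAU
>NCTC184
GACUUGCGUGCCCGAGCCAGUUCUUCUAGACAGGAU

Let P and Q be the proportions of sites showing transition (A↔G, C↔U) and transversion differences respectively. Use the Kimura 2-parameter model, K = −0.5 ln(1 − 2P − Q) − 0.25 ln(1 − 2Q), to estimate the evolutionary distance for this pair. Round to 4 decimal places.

Differing sites — 18:U/C (Ti); 24:G/U (Tv); 32:C/A (Tv); 33:A/G (Ti).
Of the 4 differences, 2 transitions and 2 transversions over 36 sites: P = 2/36 = 0.055556, Q = 2/36 = 0.055556.
d = −0.5·ln(0.833332) − 0.25·ln(0.888888) = −0.5·(-0.182323) − 0.25·(-0.117784) = 0.1206.

0.1206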